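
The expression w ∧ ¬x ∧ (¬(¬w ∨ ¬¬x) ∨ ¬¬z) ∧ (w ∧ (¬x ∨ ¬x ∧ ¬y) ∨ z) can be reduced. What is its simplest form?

w ∧ ¬x

w ∧ ¬x ∧ (¬(¬w ∨ ¬¬x) ∨ ¬¬z) ∧ (w ∧ (¬x ∨ ¬x ∧ ¬y) ∨ z)
= w ∧ ¬x ∧ (w ∧ ¬x ∨ ¬¬z) ∧ (w ∧ (¬x ∨ ¬x ∧ ¬y) ∨ z)
= w ∧ ¬x ∧ (w ∧ ¬x ∨ ¬¬z) ∧ (w ∧ ¬x ∨ z)
= w ∧ ¬x ∧ (w ∧ ¬x ∨ z) ∧ (w ∧ ¬x ∨ z)
= w ∧ ¬x ∧ (w ∧ ¬x ∨ z)
= w ∧ ¬x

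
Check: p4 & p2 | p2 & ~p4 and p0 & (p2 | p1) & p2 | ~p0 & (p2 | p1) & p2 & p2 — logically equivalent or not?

Yes

E1: p4 & p2 | p2 & ~p4
    = p2   (distribution)
E2: p0 & (p2 | p1) & p2 | ~p0 & (p2 | p1) & p2 & p2
    = p0 & (p2 | p1) & p2 | ~p0 & (p2 | p1) & p2   (idempotence)
    = (p2 | p1) & p2   (distribution)
    = p2   (absorption)
Both reduce to p2, so they are equivalent.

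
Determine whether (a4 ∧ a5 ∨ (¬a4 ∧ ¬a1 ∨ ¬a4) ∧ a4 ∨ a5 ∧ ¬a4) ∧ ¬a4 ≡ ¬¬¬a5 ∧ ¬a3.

E1: (a4 ∧ a5 ∨ (¬a4 ∧ ¬a1 ∨ ¬a4) ∧ a4 ∨ a5 ∧ ¬a4) ∧ ¬a4
    = (a4 ∧ a5 ∨ ¬a4 ∧ a4 ∨ a5 ∧ ¬a4) ∧ ¬a4   (absorption)
    = (a4 ∧ a5 ∨ a5 ∧ ¬a4) ∧ ¬a4   (complement / identity)
    = a5 ∧ ¬a4   (distribution)
E2: ¬¬¬a5 ∧ ¬a3
    = ¬a5 ∧ ¬a3   (double negation)
These differ: at a1=0, a3=0, a4=0, a5=1, E1 = 1 but E2 = 0.

No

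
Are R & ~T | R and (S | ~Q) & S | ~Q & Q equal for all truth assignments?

E1: R & ~T | R
    = R   — absorption
E2: (S | ~Q) & S | ~Q & Q
    = S | ~Q & Q   — absorption
    = S   — complement / identity
These differ: at Q=1, R=0, S=1, T=0, E1 = 0 but E2 = 1.

No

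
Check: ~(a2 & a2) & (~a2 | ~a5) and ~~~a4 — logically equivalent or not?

No

E1: ~(a2 & a2) & (~a2 | ~a5)
    = ~a2 & (~a2 | ~a5)   [idempotence]
    = ~a2   [absorption]
E2: ~~~a4
    = ~a4   [double negation]
These differ: at a2=0, a4=1, a5=0, E1 = 1 but E2 = 0.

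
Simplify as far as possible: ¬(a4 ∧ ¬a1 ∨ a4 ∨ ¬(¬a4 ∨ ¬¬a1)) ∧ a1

¬a4 ∧ a1

¬(a4 ∧ ¬a1 ∨ a4 ∨ ¬(¬a4 ∨ ¬¬a1)) ∧ a1
= ¬(a4 ∨ ¬(¬a4 ∨ ¬¬a1)) ∧ a1   [absorption]
= ¬(a4 ∨ a4 ∧ ¬a1) ∧ a1   [De Morgan]
= ¬a4 ∧ a1   [absorption]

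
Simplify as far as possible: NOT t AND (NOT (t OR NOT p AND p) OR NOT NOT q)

NOT t AND (NOT (t OR NOT p AND p) OR NOT NOT q)
= NOT t AND (NOT (t OR NOT p AND p) OR q)   (double negation)
= NOT t AND (NOT t OR q)   (complement / identity)
= NOT t   (absorption)

NOT t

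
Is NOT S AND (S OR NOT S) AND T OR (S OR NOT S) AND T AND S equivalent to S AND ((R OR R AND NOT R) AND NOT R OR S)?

No

E1: NOT S AND (S OR NOT S) AND T OR (S OR NOT S) AND T AND S
    = (S OR NOT S) AND T
    = T
E2: S AND ((R OR R AND NOT R) AND NOT R OR S)
    = S AND (R AND NOT R OR S)
    = S AND S
    = S
These differ: at R=0, S=1, T=0, E1 = 0 but E2 = 1.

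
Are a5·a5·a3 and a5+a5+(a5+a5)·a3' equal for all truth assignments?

E1: a5·a5·a3
    = a5·a3   (idempotence)
E2: a5+a5+(a5+a5)·a3'
    = a5+a5   (absorption)
    = a5   (idempotence)
These differ: at a3=0, a5=1, E1 = 0 but E2 = 1.

No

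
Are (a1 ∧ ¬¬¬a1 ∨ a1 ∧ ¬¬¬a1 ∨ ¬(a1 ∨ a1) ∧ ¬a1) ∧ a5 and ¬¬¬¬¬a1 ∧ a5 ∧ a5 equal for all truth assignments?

E1: (a1 ∧ ¬¬¬a1 ∨ a1 ∧ ¬¬¬a1 ∨ ¬(a1 ∨ a1) ∧ ¬a1) ∧ a5
    = (a1 ∧ ¬¬¬a1 ∨ ¬(a1 ∨ a1) ∧ ¬a1) ∧ a5   — idempotence
    = (a1 ∧ ¬a1 ∨ ¬(a1 ∨ a1) ∧ ¬a1) ∧ a5   — double negation
    = (a1 ∧ ¬a1 ∨ ¬a1 ∧ ¬a1) ∧ a5   — idempotence
    = ¬a1 ∧ a5   — distribution
E2: ¬¬¬¬¬a1 ∧ a5 ∧ a5
    = ¬¬¬¬¬a1 ∧ a5   — idempotence
    = ¬¬¬a1 ∧ a5   — double negation
    = ¬a1 ∧ a5   — double negation
Both reduce to ¬a1 ∧ a5, so they are equivalent.

Yes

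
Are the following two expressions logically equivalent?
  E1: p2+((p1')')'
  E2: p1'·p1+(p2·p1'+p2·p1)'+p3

No

E1: p2+((p1')')'
    = p2+p1'   [double negation]
E2: p1'·p1+(p2·p1'+p2·p1)'+p3
    = p1'·p1+p2'+p3   [distribution]
    = p2'+p3   [complement / identity]
These differ: at p1=1, p2=0, p3=0, E1 = 0 but E2 = 1.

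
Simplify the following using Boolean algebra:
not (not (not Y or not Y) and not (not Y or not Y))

not (not (not Y or not Y) and not (not Y or not Y))
= not not (not Y or not Y)   [idempotence]
= not not not Y   [idempotence]
= not Y   [double negation]

not Y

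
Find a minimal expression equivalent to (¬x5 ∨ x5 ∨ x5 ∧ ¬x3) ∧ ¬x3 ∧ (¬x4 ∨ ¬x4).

(¬x5 ∨ x5 ∨ x5 ∧ ¬x3) ∧ ¬x3 ∧ (¬x4 ∨ ¬x4)
= (¬x5 ∨ x5) ∧ ¬x3 ∧ (¬x4 ∨ ¬x4)   — absorption
= (¬x5 ∨ x5) ∧ ¬x3 ∧ ¬x4   — idempotence
= ¬x3 ∧ ¬x4   — complement / identity

¬x3 ∧ ¬x4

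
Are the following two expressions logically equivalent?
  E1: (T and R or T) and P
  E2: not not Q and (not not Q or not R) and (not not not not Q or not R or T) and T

E1: (T and R or T) and P
    = T and P   — absorption
E2: not not Q and (not not Q or not R) and (not not not not Q or not R or T) and T
    = not not Q and (not not Q or not R) and (not not Q or not R or T) and T   — double negation
    = not not Q and (not not Q or not R) and T   — absorption
    = not not Q and T   — absorption
    = Q and T   — double negation
These differ: at P=0, Q=1, R=0, T=1, E1 = 0 but E2 = 1.

No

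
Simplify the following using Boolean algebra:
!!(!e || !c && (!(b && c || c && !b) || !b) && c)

!e

!!(!e || !c && (!(b && c || c && !b) || !b) && c)
= !!(!e || !c && (!c || !b) && c)   — distribution
= !!(!e || !c && c)   — absorption
= !!!e   — complement / identity
= !e   — double negation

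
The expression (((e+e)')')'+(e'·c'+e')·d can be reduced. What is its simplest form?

e'

(((e+e)')')'+(e'·c'+e')·d
= (e+e)'+(e'·c'+e')·d   [double negation]
= e'+(e'·c'+e')·d   [idempotence]
= e'+e'·d   [absorption]
= e'   [absorption]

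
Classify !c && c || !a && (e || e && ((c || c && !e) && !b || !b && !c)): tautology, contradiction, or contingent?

contingent

!c && c || !a && (e || e && ((c || c && !e) && !b || !b && !c))
= !c && c || !a && (e || e && (c && !b || !b && !c))   [absorption]
= !c && c || !a && (e || e && !b)   [distribution]
= !c && c || !a && e   [absorption]
= !a && e   [complement / identity]
This depends on a, e, so it is not a constant.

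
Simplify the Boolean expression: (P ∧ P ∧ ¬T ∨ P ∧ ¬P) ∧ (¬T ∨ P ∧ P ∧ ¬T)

P ∧ ¬T

(P ∧ P ∧ ¬T ∨ P ∧ ¬P) ∧ (¬T ∨ P ∧ P ∧ ¬T)
= P ∧ ¬P ∧ ¬T ∨ P ∧ P ∧ ¬T   (distribution)
= (P ∧ ¬P ∨ P ∧ P) ∧ ¬T   (distribution)
= P ∧ ¬T   (distribution)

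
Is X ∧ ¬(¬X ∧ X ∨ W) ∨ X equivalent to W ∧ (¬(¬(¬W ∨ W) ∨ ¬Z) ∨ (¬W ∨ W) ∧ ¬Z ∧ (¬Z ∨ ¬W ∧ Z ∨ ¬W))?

No

E1: X ∧ ¬(¬X ∧ X ∨ W) ∨ X
    = X ∧ ¬W ∨ X   [complement / identity]
    = X   [absorption]
E2: W ∧ (¬(¬(¬W ∨ W) ∨ ¬Z) ∨ (¬W ∨ W) ∧ ¬Z ∧ (¬Z ∨ ¬W ∧ Z ∨ ¬W))
    = W ∧ (¬(¬(¬W ∨ W) ∨ ¬Z) ∨ (¬W ∨ W) ∧ ¬Z ∧ (¬Z ∨ ¬W))   [absorption]
    = W ∧ ((¬W ∨ W) ∧ Z ∨ (¬W ∨ W) ∧ ¬Z ∧ (¬Z ∨ ¬W))   [De Morgan]
    = W ∧ ((¬W ∨ W) ∧ Z ∨ (¬W ∨ W) ∧ ¬Z)   [absorption]
    = W ∧ (¬W ∨ W)   [distribution]
    = W   [complement / identity]
These differ: at W=0, X=1, Z=0, E1 = 1 but E2 = 0.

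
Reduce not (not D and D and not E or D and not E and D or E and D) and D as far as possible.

False

not (not D and D and not E or D and not E and D or E and D) and D
= not (D and not E or E and D) and D   — distribution
= not D and D   — distribution
= False   — complement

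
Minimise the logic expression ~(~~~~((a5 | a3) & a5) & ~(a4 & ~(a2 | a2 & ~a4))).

~(~~~~((a5 | a3) & a5) & ~(a4 & ~(a2 | a2 & ~a4)))
= ~(~~~~a5 & ~(a4 & ~(a2 | a2 & ~a4)))   — absorption
= ~(~~a5 & ~(a4 & ~(a2 | a2 & ~a4)))   — double negation
= ~(~~a5 & ~(a4 & ~a2))   — absorption
= ~a5 | a4 & ~a2   — De Morgan

~a5 | a4 & ~a2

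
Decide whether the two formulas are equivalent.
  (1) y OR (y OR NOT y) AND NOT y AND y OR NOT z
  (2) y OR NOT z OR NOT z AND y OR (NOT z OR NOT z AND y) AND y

Yes

E1: y OR (y OR NOT y) AND NOT y AND y OR NOT z
    = y OR NOT y AND y OR NOT z   (complement / identity)
    = y OR NOT z   (complement / identity)
E2: y OR NOT z OR NOT z AND y OR (NOT z OR NOT z AND y) AND y
    = y OR NOT z OR NOT z AND y   (absorption)
    = y OR NOT z   (absorption)
Both reduce to y OR NOT z, so they are equivalent.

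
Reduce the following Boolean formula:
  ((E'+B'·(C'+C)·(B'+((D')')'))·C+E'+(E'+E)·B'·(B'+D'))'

((E'+B'·(C'+C)·(B'+((D')')'))·C+E'+(E'+E)·B'·(B'+D'))'
= ((E'+B'·(C'+C)·(B'+D'))·C+E'+(E'+E)·B'·(B'+D'))'   (double negation)
= ((E'+B'·(C'+C)·(B'+D'))·C+E'+B'·(B'+D'))'   (complement / identity)
= ((E'+B'·(B'+D'))·C+E'+B'·(B'+D'))'   (complement / identity)
= (E'+B'·(B'+D'))'   (absorption)
= (E'+B')'   (absorption)
= E·B   (De Morgan)

E·B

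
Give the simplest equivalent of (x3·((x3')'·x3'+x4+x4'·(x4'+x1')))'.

(x3·((x3')'·x3'+x4+x4'·(x4'+x1')))'
= (x3·((x3')'·x3'+x4+x4'))'   (absorption)
= (x3·(x3·x3'+x4+x4'))'   (double negation)
= (x3·(x4+x4'))'   (complement / identity)
= x3'   (complement / identity)

x3'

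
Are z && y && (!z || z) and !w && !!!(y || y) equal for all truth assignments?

No

E1: z && y && (!z || z)
    = z && y   (complement / identity)
E2: !w && !!!(y || y)
    = !w && !(y || y)   (double negation)
    = !w && !y   (idempotence)
These differ: at w=0, y=0, z=1, E1 = 0 but E2 = 1.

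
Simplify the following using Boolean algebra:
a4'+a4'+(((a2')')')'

a4'+a4'+(((a2')')')'
= a4'+(((a2')')')'   [idempotence]
= a4'+(a2')'   [double negation]
= a4'+a2   [double negation]

a4'+a2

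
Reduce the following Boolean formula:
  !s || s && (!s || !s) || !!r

!s || r

!s || s && (!s || !s) || !!r
= !s || s && !s || !!r   [idempotence]
= !s || s && !s || r   [double negation]
= !s || r   [complement / identity]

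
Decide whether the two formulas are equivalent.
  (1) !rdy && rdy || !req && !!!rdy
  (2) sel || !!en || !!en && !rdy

No

E1: !rdy && rdy || !req && !!!rdy
    = !req && !!!rdy   (complement / identity)
    = !req && !rdy   (double negation)
E2: sel || !!en || !!en && !rdy
    = sel || !!en   (absorption)
    = sel || en   (double negation)
These differ: at en=1, rdy=1, req=0, sel=1, E1 = 0 but E2 = 1.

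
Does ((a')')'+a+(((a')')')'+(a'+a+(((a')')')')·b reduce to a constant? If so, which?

((a')')'+a+(((a')')')'+(a'+a+(((a')')')')·b
= a'+a+(((a')')')'+(a'+a+(((a')')')')·b   [double negation]
= a'+a+(((a')')')'   [absorption]
= a'+a+(a')'   [double negation]
= a'+a+a   [double negation]
= a'+a   [idempotence]
= 1   [complement]

yes, True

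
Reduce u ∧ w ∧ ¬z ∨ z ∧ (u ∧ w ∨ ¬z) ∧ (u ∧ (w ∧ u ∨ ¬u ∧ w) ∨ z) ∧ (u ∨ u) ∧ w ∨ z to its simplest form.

u ∧ w ∨ z

u ∧ w ∧ ¬z ∨ z ∧ (u ∧ w ∨ ¬z) ∧ (u ∧ (w ∧ u ∨ ¬u ∧ w) ∨ z) ∧ (u ∨ u) ∧ w ∨ z
= u ∧ w ∧ ¬z ∨ z ∧ (u ∧ w ∨ ¬z) ∧ (u ∧ (w ∧ u ∨ ¬u ∧ w) ∨ z) ∧ u ∧ w ∨ z   (idempotence)
= u ∧ w ∧ ¬z ∨ z ∧ (u ∧ w ∨ ¬z) ∧ (u ∧ w ∨ z) ∧ u ∧ w ∨ z   (distribution)
= u ∧ w ∧ ¬z ∨ z ∧ (u ∧ w ∨ ¬z) ∧ u ∧ w ∨ z   (absorption)
= u ∧ w ∧ ¬z ∨ z ∧ u ∧ w ∨ z   (absorption)
= u ∧ w ∨ z   (distribution)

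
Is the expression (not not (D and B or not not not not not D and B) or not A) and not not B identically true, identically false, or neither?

(not not (D and B or not not not not not D and B) or not A) and not not B
= (not not (D and B or not not not D and B) or not A) and not not B
= (not not (D and B or not D and B) or not A) and not not B
= (not not B or not A) and not not B
= not not B
= B
This depends on B, so it is not a constant.

neither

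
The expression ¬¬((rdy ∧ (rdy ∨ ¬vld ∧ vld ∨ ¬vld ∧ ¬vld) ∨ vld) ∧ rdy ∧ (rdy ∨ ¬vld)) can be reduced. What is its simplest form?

¬¬((rdy ∧ (rdy ∨ ¬vld ∧ vld ∨ ¬vld ∧ ¬vld) ∨ vld) ∧ rdy ∧ (rdy ∨ ¬vld))
= ¬¬((rdy ∧ (rdy ∨ ¬vld) ∨ vld) ∧ rdy ∧ (rdy ∨ ¬vld))   (distribution)
= (rdy ∧ (rdy ∨ ¬vld) ∨ vld) ∧ rdy ∧ (rdy ∨ ¬vld)   (double negation)
= rdy ∧ (rdy ∨ ¬vld)   (absorption)
= rdy   (absorption)

rdy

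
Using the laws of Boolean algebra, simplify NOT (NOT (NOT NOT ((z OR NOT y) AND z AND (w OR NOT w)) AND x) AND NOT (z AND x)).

NOT (NOT (NOT NOT ((z OR NOT y) AND z AND (w OR NOT w)) AND x) AND NOT (z AND x))
= NOT NOT ((z OR NOT y) AND z AND (w OR NOT w)) AND x OR z AND x   (De Morgan)
= NOT NOT ((z OR NOT y) AND z) AND x OR z AND x   (complement / identity)
= NOT NOT z AND x OR z AND x   (absorption)
= z AND x OR z AND x   (double negation)
= z AND x   (idempotence)

z AND x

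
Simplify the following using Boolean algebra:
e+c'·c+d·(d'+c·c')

e+c'·c+d·(d'+c·c')
= e+d·(d'+c·c')   — complement / identity
= e+d·d'   — complement / identity
= e   — complement / identity

e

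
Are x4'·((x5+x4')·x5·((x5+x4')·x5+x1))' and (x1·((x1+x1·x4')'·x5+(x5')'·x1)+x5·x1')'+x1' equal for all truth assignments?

No

E1: x4'·((x5+x4')·x5·((x5+x4')·x5+x1))'
    = x4'·((x5+x4')·x5)'   — absorption
    = x4'·x5'   — absorption
E2: (x1·((x1+x1·x4')'·x5+(x5')'·x1)+x5·x1')'+x1'
    = (x1·(x1'·x5+(x5')'·x1)+x5·x1')'+x1'   — absorption
    = (x1·(x1'·x5+x5·x1)+x5·x1')'+x1'   — double negation
    = (x1·x5+x5·x1')'+x1'   — distribution
    = x5'+x1'   — distribution
These differ: at x1=0, x4=1, x5=1, E1 = 0 but E2 = 1.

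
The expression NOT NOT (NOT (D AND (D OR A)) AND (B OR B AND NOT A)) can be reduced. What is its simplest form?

NOT NOT (NOT (D AND (D OR A)) AND (B OR B AND NOT A))
= NOT NOT (NOT (D AND (D OR A)) AND B)   [absorption]
= NOT NOT (NOT D AND B)   [absorption]
= NOT D AND B   [double negation]

NOT D AND B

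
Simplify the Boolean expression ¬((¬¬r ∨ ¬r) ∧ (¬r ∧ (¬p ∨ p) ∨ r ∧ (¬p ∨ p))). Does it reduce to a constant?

False

¬((¬¬r ∨ ¬r) ∧ (¬r ∧ (¬p ∨ p) ∨ r ∧ (¬p ∨ p)))
= ¬((¬¬r ∨ ¬r) ∧ (¬p ∨ p))   (distribution)
= ¬(¬¬r ∨ ¬r)   (complement / identity)
= ¬r ∧ r   (De Morgan)
= False   (complement)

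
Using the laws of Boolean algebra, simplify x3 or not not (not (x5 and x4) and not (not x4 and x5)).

x3 or not x5

x3 or not not (not (x5 and x4) and not (not x4 and x5))
= x3 or not (x5 and x4 or not x4 and x5)
= x3 or not x5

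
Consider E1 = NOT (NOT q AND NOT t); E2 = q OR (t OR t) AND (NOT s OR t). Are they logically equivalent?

Yes

E1: NOT (NOT q AND NOT t)
    = q OR t   (De Morgan)
E2: q OR (t OR t) AND (NOT s OR t)
    = q OR t AND NOT s OR t   (distribution)
    = q OR t   (absorption)
Both reduce to q OR t, so they are equivalent.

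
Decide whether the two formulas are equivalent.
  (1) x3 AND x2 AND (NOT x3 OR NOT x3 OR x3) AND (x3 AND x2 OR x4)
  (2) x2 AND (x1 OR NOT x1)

No

E1: x3 AND x2 AND (NOT x3 OR NOT x3 OR x3) AND (x3 AND x2 OR x4)
    = x3 AND x2 AND (NOT x3 OR x3) AND (x3 AND x2 OR x4)   — idempotence
    = x3 AND x2 AND (x3 AND x2 OR x4)   — complement / identity
    = x3 AND x2   — absorption
E2: x2 AND (x1 OR NOT x1)
    = x2   — complement / identity
These differ: at x1=0, x2=1, x3=0, x4=0, E1 = 0 but E2 = 1.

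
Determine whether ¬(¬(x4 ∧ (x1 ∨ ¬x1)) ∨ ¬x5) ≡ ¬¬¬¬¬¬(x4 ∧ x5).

E1: ¬(¬(x4 ∧ (x1 ∨ ¬x1)) ∨ ¬x5)
    = x4 ∧ (x1 ∨ ¬x1) ∧ x5   — De Morgan
    = x4 ∧ x5   — complement / identity
E2: ¬¬¬¬¬¬(x4 ∧ x5)
    = ¬¬¬¬(x4 ∧ x5)   — double negation
    = ¬¬(x4 ∧ x5)   — double negation
    = x4 ∧ x5   — double negation
Both reduce to x4 ∧ x5, so they are equivalent.

Yes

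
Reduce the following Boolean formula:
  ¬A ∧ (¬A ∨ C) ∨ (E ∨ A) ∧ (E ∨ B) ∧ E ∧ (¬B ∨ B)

¬A ∨ E

¬A ∧ (¬A ∨ C) ∨ (E ∨ A) ∧ (E ∨ B) ∧ E ∧ (¬B ∨ B)
= ¬A ∨ (E ∨ A) ∧ (E ∨ B) ∧ E ∧ (¬B ∨ B)
= ¬A ∨ (E ∨ A) ∧ E ∧ (¬B ∨ B)
= ¬A ∨ (E ∨ A) ∧ E
= ¬A ∨ E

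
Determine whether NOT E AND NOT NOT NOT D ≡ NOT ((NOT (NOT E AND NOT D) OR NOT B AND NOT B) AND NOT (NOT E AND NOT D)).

Yes

E1: NOT E AND NOT NOT NOT D
    = NOT E AND NOT D   [double negation]
E2: NOT ((NOT (NOT E AND NOT D) OR NOT B AND NOT B) AND NOT (NOT E AND NOT D))
    = NOT ((NOT (NOT E AND NOT D) OR NOT B) AND NOT (NOT E AND NOT D))   [idempotence]
    = NOT NOT (NOT E AND NOT D)   [absorption]
    = NOT E AND NOT D   [double negation]
Both reduce to NOT E AND NOT D, so they are equivalent.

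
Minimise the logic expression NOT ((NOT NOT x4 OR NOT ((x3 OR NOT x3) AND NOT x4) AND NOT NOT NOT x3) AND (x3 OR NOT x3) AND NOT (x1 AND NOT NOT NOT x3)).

NOT ((NOT NOT x4 OR NOT ((x3 OR NOT x3) AND NOT x4) AND NOT NOT NOT x3) AND (x3 OR NOT x3) AND NOT (x1 AND NOT NOT NOT x3))
= NOT ((NOT NOT x4 OR NOT NOT x4 AND NOT NOT NOT x3) AND (x3 OR NOT x3) AND NOT (x1 AND NOT NOT NOT x3))   — complement / identity
= NOT ((NOT NOT x4 OR NOT NOT x4 AND NOT x3) AND (x3 OR NOT x3) AND NOT (x1 AND NOT NOT NOT x3))   — double negation
= NOT (NOT NOT x4 AND (x3 OR NOT x3) AND NOT (x1 AND NOT NOT NOT x3))   — absorption
= NOT (NOT NOT x4 AND NOT (x1 AND NOT NOT NOT x3))   — complement / identity
= NOT x4 OR x1 AND NOT NOT NOT x3   — De Morgan
= NOT x4 OR x1 AND NOT x3   — double negation

NOT x4 OR x1 AND NOT x3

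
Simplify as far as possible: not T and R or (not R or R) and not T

not T

not T and R or (not R or R) and not T
= not T and R or not T   (complement / identity)
= not T   (absorption)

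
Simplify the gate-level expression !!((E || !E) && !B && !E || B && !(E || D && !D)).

!E

!!((E || !E) && !B && !E || B && !(E || D && !D))
= !!((E || !E) && !B && !E || B && !E)   (complement / identity)
= (E || !E) && !B && !E || B && !E   (double negation)
= !B && !E || B && !E   (complement / identity)
= !E   (distribution)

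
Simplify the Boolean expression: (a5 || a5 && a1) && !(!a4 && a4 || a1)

(a5 || a5 && a1) && !(!a4 && a4 || a1)
= a5 && !(!a4 && a4 || a1)   — absorption
= a5 && !a1   — complement / identity

a5 && !a1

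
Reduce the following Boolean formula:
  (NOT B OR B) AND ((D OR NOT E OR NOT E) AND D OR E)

D OR E

(NOT B OR B) AND ((D OR NOT E OR NOT E) AND D OR E)
= (NOT B OR B) AND ((D OR NOT E) AND D OR E)   [idempotence]
= (NOT B OR B) AND (D OR E)   [absorption]
= D OR E   [complement / identity]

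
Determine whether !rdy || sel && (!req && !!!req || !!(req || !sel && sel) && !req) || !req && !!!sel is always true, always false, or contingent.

!rdy || sel && (!req && !!!req || !!(req || !sel && sel) && !req) || !req && !!!sel
= !rdy || sel && (!req && !!!req || !!req && !req) || !req && !!!sel   (complement / identity)
= !rdy || sel && (!req && !req || !!req && !req) || !req && !!!sel   (double negation)
= !rdy || sel && (!req && !req || !!req && !req) || !req && !sel   (double negation)
= !rdy || sel && (!req && !req || req && !req) || !req && !sel   (double negation)
= !rdy || sel && !req || !req && !sel   (distribution)
= !rdy || !req   (distribution)
This depends on rdy, req, so it is not a constant.

contingent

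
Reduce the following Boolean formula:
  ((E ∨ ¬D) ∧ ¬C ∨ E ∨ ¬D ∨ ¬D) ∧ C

((E ∨ ¬D) ∧ ¬C ∨ E ∨ ¬D ∨ ¬D) ∧ C
= ((E ∨ ¬D) ∧ ¬C ∨ E ∨ ¬D) ∧ C   — idempotence
= (E ∨ ¬D) ∧ C   — absorption

(E ∨ ¬D) ∧ C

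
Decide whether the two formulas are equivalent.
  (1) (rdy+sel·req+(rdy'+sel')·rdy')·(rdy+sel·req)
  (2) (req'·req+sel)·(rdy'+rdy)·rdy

No

E1: (rdy+sel·req+(rdy'+sel')·rdy')·(rdy+sel·req)
    = (rdy+sel·req+rdy')·(rdy+sel·req)
    = rdy+sel·req
E2: (req'·req+sel)·(rdy'+rdy)·rdy
    = (req'·req+sel)·rdy
    = sel·rdy
These differ: at rdy=1, req=1, sel=0, E1 = 1 but E2 = 0.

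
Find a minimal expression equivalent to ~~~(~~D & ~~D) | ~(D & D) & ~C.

~~~(~~D & ~~D) | ~(D & D) & ~C
= ~~(~D | ~D) | ~(D & D) & ~C   — De Morgan
= ~(D & D) | ~(D & D) & ~C   — De Morgan
= ~(D & D)   — absorption
= ~D   — idempotence

~D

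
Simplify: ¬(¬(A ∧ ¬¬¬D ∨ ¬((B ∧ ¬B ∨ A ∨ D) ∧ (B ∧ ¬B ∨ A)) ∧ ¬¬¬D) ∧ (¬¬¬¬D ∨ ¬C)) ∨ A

¬D ∨ A

¬(¬(A ∧ ¬¬¬D ∨ ¬((B ∧ ¬B ∨ A ∨ D) ∧ (B ∧ ¬B ∨ A)) ∧ ¬¬¬D) ∧ (¬¬¬¬D ∨ ¬C)) ∨ A
= ¬(¬(A ∧ ¬¬¬D ∨ ¬(B ∧ ¬B ∨ A) ∧ ¬¬¬D) ∧ (¬¬¬¬D ∨ ¬C)) ∨ A   — absorption
= ¬(¬(A ∧ ¬¬¬D ∨ ¬A ∧ ¬¬¬D) ∧ (¬¬¬¬D ∨ ¬C)) ∨ A   — complement / identity
= ¬(¬¬¬¬D ∧ (¬¬¬¬D ∨ ¬C)) ∨ A   — distribution
= ¬¬¬¬¬D ∨ A   — absorption
= ¬¬¬D ∨ A   — double negation
= ¬D ∨ A   — double negation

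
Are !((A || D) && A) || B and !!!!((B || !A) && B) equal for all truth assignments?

E1: !((A || D) && A) || B
    = !A || B   [absorption]
E2: !!!!((B || !A) && B)
    = !!((B || !A) && B)   [double negation]
    = !!B   [absorption]
    = B   [double negation]
These differ: at A=0, B=0, D=0, E1 = 1 but E2 = 0.

No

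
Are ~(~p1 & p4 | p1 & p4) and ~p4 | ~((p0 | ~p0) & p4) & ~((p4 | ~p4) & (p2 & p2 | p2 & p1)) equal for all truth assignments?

Yes

E1: ~(~p1 & p4 | p1 & p4)
    = ~p4   (distribution)
E2: ~p4 | ~((p0 | ~p0) & p4) & ~((p4 | ~p4) & (p2 & p2 | p2 & p1))
    = ~p4 | ~((p0 | ~p0) & p4) & ~((p4 | ~p4) & (p2 | p2 & p1))   (idempotence)
    = ~p4 | ~p4 & ~((p4 | ~p4) & (p2 | p2 & p1))   (complement / identity)
    = ~p4 | ~p4 & ~(p2 | p2 & p1)   (complement / identity)
    = ~p4 | ~p4 & ~p2   (absorption)
    = ~p4   (absorption)
Both reduce to ~p4, so they are equivalent.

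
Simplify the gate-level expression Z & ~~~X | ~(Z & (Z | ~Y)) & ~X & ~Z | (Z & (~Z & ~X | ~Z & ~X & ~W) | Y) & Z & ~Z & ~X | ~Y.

~X | ~Y

Z & ~~~X | ~(Z & (Z | ~Y)) & ~X & ~Z | (Z & (~Z & ~X | ~Z & ~X & ~W) | Y) & Z & ~Z & ~X | ~Y
= Z & ~~~X | ~(Z & (Z | ~Y)) & ~X & ~Z | (Z & ~Z & ~X | Y) & Z & ~Z & ~X | ~Y   [absorption]
= Z & ~~~X | ~Z & ~X & ~Z | (Z & ~Z & ~X | Y) & Z & ~Z & ~X | ~Y   [absorption]
= Z & ~~~X | ~Z & ~X & ~Z | Z & ~Z & ~X | ~Y   [absorption]
= Z & ~~~X | ~Z & ~X | ~Y   [distribution]
= Z & ~X | ~Z & ~X | ~Y   [double negation]
= ~X | ~Y   [distribution]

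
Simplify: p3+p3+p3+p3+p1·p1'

p3+p3+p3+p3+p1·p1'
= p3+p3+p1·p1'   — idempotence
= p3+p3   — complement / identity
= p3   — idempotence

p3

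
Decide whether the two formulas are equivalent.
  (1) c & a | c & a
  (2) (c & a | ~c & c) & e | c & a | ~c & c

E1: c & a | c & a
    = c & a   (idempotence)
E2: (c & a | ~c & c) & e | c & a | ~c & c
    = c & a | ~c & c   (absorption)
    = c & a   (complement / identity)
Both reduce to c & a, so they are equivalent.

Yes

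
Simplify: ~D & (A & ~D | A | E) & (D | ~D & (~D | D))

~D & (A & ~D | A | E) & (D | ~D & (~D | D))
= ~D & (A | E) & (D | ~D & (~D | D))   [absorption]
= ~D & (A | E) & (D | ~D)   [complement / identity]
= ~D & (A | E)   [complement / identity]

~D & (A | E)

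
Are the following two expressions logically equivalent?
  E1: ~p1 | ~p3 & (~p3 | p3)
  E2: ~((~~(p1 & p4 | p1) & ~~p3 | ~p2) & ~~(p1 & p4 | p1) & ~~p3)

Yes

E1: ~p1 | ~p3 & (~p3 | p3)
    = ~p1 | ~p3   — complement / identity
E2: ~((~~(p1 & p4 | p1) & ~~p3 | ~p2) & ~~(p1 & p4 | p1) & ~~p3)
    = ~(~~(p1 & p4 | p1) & ~~p3)   — absorption
    = ~(~~p1 & ~~p3)   — absorption
    = ~p1 | ~p3   — De Morgan
Both reduce to ~p1 | ~p3, so they are equivalent.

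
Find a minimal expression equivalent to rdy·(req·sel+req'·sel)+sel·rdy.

rdy·(req·sel+req'·sel)+sel·rdy
= (req·sel+req'·sel+sel)·rdy   [distribution]
= (sel+sel)·rdy   [distribution]
= sel·rdy   [idempotence]

sel·rdy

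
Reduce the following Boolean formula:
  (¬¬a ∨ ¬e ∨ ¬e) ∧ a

a

(¬¬a ∨ ¬e ∨ ¬e) ∧ a
= (¬¬a ∨ ¬e) ∧ a
= (a ∨ ¬e) ∧ a
= a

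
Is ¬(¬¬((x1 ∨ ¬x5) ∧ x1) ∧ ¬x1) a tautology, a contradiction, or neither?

tautology

¬(¬¬((x1 ∨ ¬x5) ∧ x1) ∧ ¬x1)
= ¬((x1 ∨ ¬x5) ∧ x1) ∨ x1   (De Morgan)
= ¬x1 ∨ x1   (absorption)
= True   (complement)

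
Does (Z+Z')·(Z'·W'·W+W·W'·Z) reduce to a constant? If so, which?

(Z+Z')·(Z'·W'·W+W·W'·Z)
= (Z+Z')·(Z'·W'+W'·Z)·W   (distribution)
= (Z'·W'+W'·Z)·W   (complement / identity)
= W'·W   (distribution)
= 0   (complement)

yes, False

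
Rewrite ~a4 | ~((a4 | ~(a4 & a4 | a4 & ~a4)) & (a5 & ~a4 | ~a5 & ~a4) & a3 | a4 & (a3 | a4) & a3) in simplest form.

~a4 | ~a3

~a4 | ~((a4 | ~(a4 & a4 | a4 & ~a4)) & (a5 & ~a4 | ~a5 & ~a4) & a3 | a4 & (a3 | a4) & a3)
= ~a4 | ~((a4 | ~(a4 & a4 | a4 & ~a4)) & ~a4 & a3 | a4 & (a3 | a4) & a3)   — distribution
= ~a4 | ~((a4 | ~a4) & ~a4 & a3 | a4 & (a3 | a4) & a3)   — distribution
= ~a4 | ~(~a4 & a3 | a4 & (a3 | a4) & a3)   — complement / identity
= ~a4 | ~(~a4 & a3 | a4 & a3)   — absorption
= ~a4 | ~a3   — distribution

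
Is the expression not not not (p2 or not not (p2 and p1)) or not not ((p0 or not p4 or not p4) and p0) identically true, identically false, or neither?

neither

not not not (p2 or not not (p2 and p1)) or not not ((p0 or not p4 or not p4) and p0)
= not not not (p2 or p2 and p1) or not not ((p0 or not p4 or not p4) and p0)   — double negation
= not not not (p2 or p2 and p1) or not not ((p0 or not p4) and p0)   — idempotence
= not (p2 or p2 and p1) or not not ((p0 or not p4) and p0)   — double negation
= not (p2 or p2 and p1) or not not p0   — absorption
= not p2 or not not p0   — absorption
= not p2 or p0   — double negation
This depends on p0, p2, so it is not a constant.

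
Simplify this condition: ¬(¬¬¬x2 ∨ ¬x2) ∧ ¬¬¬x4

x2 ∧ ¬x4

¬(¬¬¬x2 ∨ ¬x2) ∧ ¬¬¬x4
= ¬¬x2 ∧ x2 ∧ ¬¬¬x4   (De Morgan)
= ¬¬x2 ∧ x2 ∧ ¬x4   (double negation)
= x2 ∧ x2 ∧ ¬x4   (double negation)
= x2 ∧ ¬x4   (idempotence)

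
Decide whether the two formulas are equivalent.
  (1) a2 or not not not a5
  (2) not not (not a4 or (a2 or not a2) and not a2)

No

E1: a2 or not not not a5
    = a2 or not a5   — double negation
E2: not not (not a4 or (a2 or not a2) and not a2)
    = not not (not a4 or not a2)   — complement / identity
    = not a4 or not a2   — double negation
These differ: at a2=0, a4=1, a5=1, E1 = 0 but E2 = 1.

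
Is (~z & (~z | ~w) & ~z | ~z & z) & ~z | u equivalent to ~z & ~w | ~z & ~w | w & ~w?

No

E1: (~z & (~z | ~w) & ~z | ~z & z) & ~z | u
    = (~z & ~z | ~z & z) & ~z | u   [absorption]
    = ~z & ~z | u   [distribution]
    = ~z | u   [idempotence]
E2: ~z & ~w | ~z & ~w | w & ~w
    = ~z & ~w | w & ~w   [idempotence]
    = ~z & ~w   [complement / identity]
These differ: at u=1, w=1, z=0, E1 = 1 but E2 = 0.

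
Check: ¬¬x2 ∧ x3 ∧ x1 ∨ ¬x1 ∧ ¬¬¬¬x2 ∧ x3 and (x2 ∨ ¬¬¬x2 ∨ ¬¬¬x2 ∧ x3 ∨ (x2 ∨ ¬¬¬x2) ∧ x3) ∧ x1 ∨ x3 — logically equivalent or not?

E1: ¬¬x2 ∧ x3 ∧ x1 ∨ ¬x1 ∧ ¬¬¬¬x2 ∧ x3
    = ¬¬x2 ∧ x3 ∧ x1 ∨ ¬x1 ∧ ¬¬x2 ∧ x3   — double negation
    = ¬¬x2 ∧ x3   — distribution
    = x2 ∧ x3   — double negation
E2: (x2 ∨ ¬¬¬x2 ∨ ¬¬¬x2 ∧ x3 ∨ (x2 ∨ ¬¬¬x2) ∧ x3) ∧ x1 ∨ x3
    = (x2 ∨ ¬¬¬x2 ∨ (x2 ∨ ¬¬¬x2) ∧ x3) ∧ x1 ∨ x3   — absorption
    = (x2 ∨ ¬¬¬x2) ∧ x1 ∨ x3   — absorption
    = (x2 ∨ ¬x2) ∧ x1 ∨ x3   — double negation
    = x1 ∨ x3   — complement / identity
These differ: at x1=1, x2=0, x3=1, E1 = 0 but E2 = 1.

No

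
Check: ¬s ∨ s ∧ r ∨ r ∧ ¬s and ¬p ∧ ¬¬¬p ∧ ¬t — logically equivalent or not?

No

E1: ¬s ∨ s ∧ r ∨ r ∧ ¬s
    = ¬s ∨ r   (distribution)
E2: ¬p ∧ ¬¬¬p ∧ ¬t
    = ¬p ∧ ¬p ∧ ¬t   (double negation)
    = ¬p ∧ ¬t   (idempotence)
These differ: at p=1, r=1, s=0, t=0, E1 = 1 but E2 = 0.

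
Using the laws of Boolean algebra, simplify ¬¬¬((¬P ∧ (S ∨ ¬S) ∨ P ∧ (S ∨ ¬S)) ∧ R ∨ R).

¬¬¬((¬P ∧ (S ∨ ¬S) ∨ P ∧ (S ∨ ¬S)) ∧ R ∨ R)
= ¬¬¬((S ∨ ¬S) ∧ R ∨ R)   [distribution]
= ¬¬¬(R ∨ R)   [complement / identity]
= ¬¬¬R   [idempotence]
= ¬R   [double negation]

¬R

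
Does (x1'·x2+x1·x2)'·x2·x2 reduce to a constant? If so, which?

yes, False

(x1'·x2+x1·x2)'·x2·x2
= (x1'·x2+x1·x2)'·x2
= x2'·x2
= 0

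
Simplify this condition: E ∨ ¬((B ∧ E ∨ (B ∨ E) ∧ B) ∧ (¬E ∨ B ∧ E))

E ∨ ¬B

E ∨ ¬((B ∧ E ∨ (B ∨ E) ∧ B) ∧ (¬E ∨ B ∧ E))
= E ∨ ¬((B ∨ E) ∧ B ∧ ¬E ∨ B ∧ E)   — distribution
= E ∨ ¬(B ∧ ¬E ∨ B ∧ E)   — absorption
= E ∨ ¬((¬E ∨ E) ∧ B)   — distribution
= E ∨ ¬B   — complement / identity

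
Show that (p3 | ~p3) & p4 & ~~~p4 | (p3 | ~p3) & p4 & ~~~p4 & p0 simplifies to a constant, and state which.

(p3 | ~p3) & p4 & ~~~p4 | (p3 | ~p3) & p4 & ~~~p4 & p0
= (p3 | ~p3) & p4 & ~~~p4
= p4 & ~~~p4
= p4 & ~p4
= 0

0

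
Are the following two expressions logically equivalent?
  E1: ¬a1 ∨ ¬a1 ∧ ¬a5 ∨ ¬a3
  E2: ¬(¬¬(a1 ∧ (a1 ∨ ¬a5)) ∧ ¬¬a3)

E1: ¬a1 ∨ ¬a1 ∧ ¬a5 ∨ ¬a3
    = ¬a1 ∨ ¬a3   [absorption]
E2: ¬(¬¬(a1 ∧ (a1 ∨ ¬a5)) ∧ ¬¬a3)
    = ¬(¬¬a1 ∧ ¬¬a3)   [absorption]
    = ¬a1 ∨ ¬a3   [De Morgan]
Both reduce to ¬a1 ∨ ¬a3, so they are equivalent.

Yes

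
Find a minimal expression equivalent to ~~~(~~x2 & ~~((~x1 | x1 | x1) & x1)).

~~~(~~x2 & ~~((~x1 | x1 | x1) & x1))
= ~~(~x2 | ~((~x1 | x1 | x1) & x1))   — De Morgan
= ~~(~x2 | ~((~x1 | x1) & x1))   — idempotence
= ~~(~x2 | ~x1)   — complement / identity
= ~x2 | ~x1   — double negation

~x2 | ~x1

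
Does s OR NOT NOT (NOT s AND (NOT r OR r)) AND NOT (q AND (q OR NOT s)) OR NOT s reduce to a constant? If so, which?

yes, True

s OR NOT NOT (NOT s AND (NOT r OR r)) AND NOT (q AND (q OR NOT s)) OR NOT s
= s OR NOT NOT NOT s AND NOT (q AND (q OR NOT s)) OR NOT s
= s OR NOT s AND NOT (q AND (q OR NOT s)) OR NOT s
= s OR NOT s AND NOT q OR NOT s
= s OR NOT s
= TRUE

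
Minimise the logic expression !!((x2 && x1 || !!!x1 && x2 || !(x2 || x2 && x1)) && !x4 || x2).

!x4 || x2

!!((x2 && x1 || !!!x1 && x2 || !(x2 || x2 && x1)) && !x4 || x2)
= !!((x2 && x1 || !x1 && x2 || !(x2 || x2 && x1)) && !x4 || x2)   (double negation)
= !!((x2 || !(x2 || x2 && x1)) && !x4 || x2)   (distribution)
= (x2 || !(x2 || x2 && x1)) && !x4 || x2   (double negation)
= (x2 || !x2) && !x4 || x2   (absorption)
= !x4 || x2   (complement / identity)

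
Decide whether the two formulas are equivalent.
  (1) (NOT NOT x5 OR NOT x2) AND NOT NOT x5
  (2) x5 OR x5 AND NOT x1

Yes

E1: (NOT NOT x5 OR NOT x2) AND NOT NOT x5
    = (NOT NOT x5 OR NOT x2) AND x5   [double negation]
    = (x5 OR NOT x2) AND x5   [double negation]
    = x5   [absorption]
E2: x5 OR x5 AND NOT x1
    = x5   [absorption]
Both reduce to x5, so they are equivalent.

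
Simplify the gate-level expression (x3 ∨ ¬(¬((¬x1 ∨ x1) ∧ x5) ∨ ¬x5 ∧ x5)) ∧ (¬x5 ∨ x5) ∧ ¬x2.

(x3 ∨ ¬(¬((¬x1 ∨ x1) ∧ x5) ∨ ¬x5 ∧ x5)) ∧ (¬x5 ∨ x5) ∧ ¬x2
= (x3 ∨ ¬(¬x5 ∨ ¬x5 ∧ x5)) ∧ (¬x5 ∨ x5) ∧ ¬x2   — complement / identity
= (x3 ∨ ¬¬x5) ∧ (¬x5 ∨ x5) ∧ ¬x2   — complement / identity
= (x3 ∨ ¬¬x5) ∧ ¬x2   — complement / identity
= (x3 ∨ x5) ∧ ¬x2   — double negation

(x3 ∨ x5) ∧ ¬x2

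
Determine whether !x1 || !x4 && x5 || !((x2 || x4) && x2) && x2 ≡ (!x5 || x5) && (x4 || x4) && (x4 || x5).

E1: !x1 || !x4 && x5 || !((x2 || x4) && x2) && x2
    = !x1 || !x4 && x5 || !x2 && x2   (absorption)
    = !x1 || !x4 && x5   (complement / identity)
E2: (!x5 || x5) && (x4 || x4) && (x4 || x5)
    = (!x5 || x5) && x4 && (x4 || x5)   (idempotence)
    = x4 && (x4 || x5)   (complement / identity)
    = x4   (absorption)
These differ: at x1=0, x2=0, x4=0, x5=1, E1 = 1 but E2 = 0.

No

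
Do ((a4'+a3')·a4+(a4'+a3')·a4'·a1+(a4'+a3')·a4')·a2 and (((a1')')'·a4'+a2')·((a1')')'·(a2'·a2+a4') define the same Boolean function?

No

E1: ((a4'+a3')·a4+(a4'+a3')·a4'·a1+(a4'+a3')·a4')·a2
    = ((a4'+a3')·a4+(a4'+a3')·a4')·a2   (absorption)
    = (a4'+a3')·a2   (distribution)
E2: (((a1')')'·a4'+a2')·((a1')')'·(a2'·a2+a4')
    = (((a1')')'·a4'+a2')·((a1')')'·a4'   (complement / identity)
    = ((a1')')'·a4'   (absorption)
    = a1'·a4'   (double negation)
These differ: at a1=0, a2=0, a3=0, a4=0, E1 = 0 but E2 = 1.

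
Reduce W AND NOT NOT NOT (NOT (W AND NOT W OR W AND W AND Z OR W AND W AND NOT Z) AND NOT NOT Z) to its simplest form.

W AND NOT NOT NOT (NOT (W AND NOT W OR W AND W AND Z OR W AND W AND NOT Z) AND NOT NOT Z)
= W AND NOT (NOT (W AND NOT W OR W AND W AND Z OR W AND W AND NOT Z) AND NOT NOT Z)   [double negation]
= W AND NOT (NOT (W AND NOT W OR W AND W) AND NOT NOT Z)   [distribution]
= W AND (W AND NOT W OR W AND W OR NOT Z)   [De Morgan]
= W AND (W OR NOT Z)   [distribution]
= W   [absorption]

W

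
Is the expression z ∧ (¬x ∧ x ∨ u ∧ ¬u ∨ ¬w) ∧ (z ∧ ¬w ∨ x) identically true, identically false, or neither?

neither

z ∧ (¬x ∧ x ∨ u ∧ ¬u ∨ ¬w) ∧ (z ∧ ¬w ∨ x)
= z ∧ (¬x ∧ x ∨ ¬w) ∧ (z ∧ ¬w ∨ x)   — complement / identity
= z ∧ ¬w ∧ (z ∧ ¬w ∨ x)   — complement / identity
= z ∧ ¬w   — absorption
This depends on w, z, so it is not a constant.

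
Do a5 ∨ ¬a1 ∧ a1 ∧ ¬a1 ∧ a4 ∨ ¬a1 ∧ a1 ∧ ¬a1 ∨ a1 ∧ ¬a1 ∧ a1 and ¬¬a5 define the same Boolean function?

Yes

E1: a5 ∨ ¬a1 ∧ a1 ∧ ¬a1 ∧ a4 ∨ ¬a1 ∧ a1 ∧ ¬a1 ∨ a1 ∧ ¬a1 ∧ a1
    = a5 ∨ ¬a1 ∧ a1 ∧ ¬a1 ∨ a1 ∧ ¬a1 ∧ a1
    = a5 ∨ a1 ∧ ¬a1
    = a5
E2: ¬¬a5
    = a5
Both reduce to a5, so they are equivalent.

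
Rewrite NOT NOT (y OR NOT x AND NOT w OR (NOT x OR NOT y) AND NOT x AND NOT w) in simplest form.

NOT NOT (y OR NOT x AND NOT w OR (NOT x OR NOT y) AND NOT x AND NOT w)
= NOT NOT (y OR NOT x AND NOT w OR NOT x AND NOT w)
= NOT NOT (y OR NOT x AND NOT w)
= y OR NOT x AND NOT w

y OR NOT x AND NOT w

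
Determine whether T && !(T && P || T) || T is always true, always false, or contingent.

T && !(T && P || T) || T
= T && !T || T   [absorption]
= T   [complement / identity]
This depends on T, so it is not a constant.

contingent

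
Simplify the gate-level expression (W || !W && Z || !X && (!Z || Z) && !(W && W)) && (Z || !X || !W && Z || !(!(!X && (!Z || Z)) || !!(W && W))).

(W || !W && Z || !X && (!Z || Z) && !(W && W)) && (Z || !X || !W && Z || !(!(!X && (!Z || Z)) || !!(W && W)))
= (W || !W && Z || !X && (!Z || Z) && !(W && W)) && (Z || !X || !W && Z || !X && (!Z || Z) && !(W && W))   (De Morgan)
= !W && Z || !X && (!Z || Z) && !(W && W) || W && (Z || !X)   (distribution)
= !W && Z || !X && !(W && W) || W && (Z || !X)   (complement / identity)
= !W && Z || !X && !W || W && (Z || !X)   (idempotence)
= !W && (Z || !X) || W && (Z || !X)   (distribution)
= Z || !X   (distribution)

Z || !X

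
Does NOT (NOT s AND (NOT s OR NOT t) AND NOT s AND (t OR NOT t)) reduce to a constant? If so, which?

no

NOT (NOT s AND (NOT s OR NOT t) AND NOT s AND (t OR NOT t))
= NOT (NOT s AND NOT s AND (t OR NOT t))   [absorption]
= NOT (NOT s AND NOT s)   [complement / identity]
= s OR s   [De Morgan]
= s   [idempotence]
This depends on s, so it is not a constant.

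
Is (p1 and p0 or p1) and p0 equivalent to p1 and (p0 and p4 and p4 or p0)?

Yes

E1: (p1 and p0 or p1) and p0
    = p1 and p0   [absorption]
E2: p1 and (p0 and p4 and p4 or p0)
    = p1 and (p0 and p4 or p0)   [idempotence]
    = p1 and p0   [absorption]
Both reduce to p1 and p0, so they are equivalent.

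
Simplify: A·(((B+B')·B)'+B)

A·(((B+B')·B)'+B)
= A·(B'+B)   — complement / identity
= A   — complement / identity

A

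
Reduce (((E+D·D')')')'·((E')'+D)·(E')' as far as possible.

0

(((E+D·D')')')'·((E')'+D)·(E')'
= ((E')')'·((E')'+D)·(E')'   (complement / identity)
= ((E')')'·(E')'   (absorption)
= ((E')')'·E   (double negation)
= E'·E   (double negation)
= 0   (complement)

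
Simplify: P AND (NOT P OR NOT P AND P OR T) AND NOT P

FALSE

P AND (NOT P OR NOT P AND P OR T) AND NOT P
= P AND (NOT P OR T) AND NOT P
= P AND NOT P
= FALSE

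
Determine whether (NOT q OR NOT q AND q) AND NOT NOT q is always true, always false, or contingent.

always false

(NOT q OR NOT q AND q) AND NOT NOT q
= NOT q AND NOT NOT q
= NOT q AND q
= FALSE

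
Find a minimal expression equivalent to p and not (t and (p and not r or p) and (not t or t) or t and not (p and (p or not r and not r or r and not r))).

p and not t

p and not (t and (p and not r or p) and (not t or t) or t and not (p and (p or not r and not r or r and not r)))
= p and not (t and (p and not r or p) and (not t or t) or t and not (p and (p or not r)))
= p and not (t and (p and not r or p) or t and not (p and (p or not r)))
= p and not (t and (p and not r or p) or t and not p)
= p and not (t and p or t and not p)
= p and not t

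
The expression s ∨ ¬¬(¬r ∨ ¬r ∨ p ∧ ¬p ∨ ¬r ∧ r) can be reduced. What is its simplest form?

s ∨ ¬¬(¬r ∨ ¬r ∨ p ∧ ¬p ∨ ¬r ∧ r)
= s ∨ ¬¬(¬r ∨ ¬r ∨ ¬r ∧ r)   — complement / identity
= s ∨ ¬¬(¬r ∨ ¬r)   — complement / identity
= s ∨ ¬¬¬r   — idempotence
= s ∨ ¬r   — double negation

s ∨ ¬r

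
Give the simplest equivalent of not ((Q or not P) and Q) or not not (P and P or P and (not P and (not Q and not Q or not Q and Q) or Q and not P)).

not Q or P

not ((Q or not P) and Q) or not not (P and P or P and (not P and (not Q and not Q or not Q and Q) or Q and not P))
= not ((Q or not P) and Q) or not not (P and P or P and (not P and not Q or Q and not P))   (distribution)
= not ((Q or not P) and Q) or not not (P and P or P and not P)   (distribution)
= not Q or not not (P and P or P and not P)   (absorption)
= not Q or not not P   (distribution)
= not Q or P   (double negation)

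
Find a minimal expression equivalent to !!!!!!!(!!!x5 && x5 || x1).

!!!!!!!(!!!x5 && x5 || x1)
= !!!!!(!!!x5 && x5 || x1)   — double negation
= !!!!!(!x5 && x5 || x1)   — double negation
= !!!(!x5 && x5 || x1)   — double negation
= !!!x1   — complement / identity
= !x1   — double negation

!x1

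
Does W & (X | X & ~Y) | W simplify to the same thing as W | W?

Yes

E1: W & (X | X & ~Y) | W
    = W & X | W
    = W
E2: W | W
    = W
Both reduce to W, so they are equivalent.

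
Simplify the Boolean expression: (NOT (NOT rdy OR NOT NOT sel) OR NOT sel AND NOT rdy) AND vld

(NOT (NOT rdy OR NOT NOT sel) OR NOT sel AND NOT rdy) AND vld
= (rdy AND NOT sel OR NOT sel AND NOT rdy) AND vld   (De Morgan)
= NOT sel AND vld   (distribution)

NOT sel AND vld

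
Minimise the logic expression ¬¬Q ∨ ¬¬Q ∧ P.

Q

¬¬Q ∨ ¬¬Q ∧ P
= ¬¬Q   [absorption]
= Q   [double negation]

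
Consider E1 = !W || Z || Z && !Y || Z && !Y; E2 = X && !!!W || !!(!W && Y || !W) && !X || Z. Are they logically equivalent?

Yes

E1: !W || Z || Z && !Y || Z && !Y
    = !W || Z || Z && !Y   — idempotence
    = !W || Z   — absorption
E2: X && !!!W || !!(!W && Y || !W) && !X || Z
    = X && !!!W || !!!W && !X || Z   — absorption
    = !!!W || Z   — distribution
    = !W || Z   — double negation
Both reduce to !W || Z, so they are equivalent.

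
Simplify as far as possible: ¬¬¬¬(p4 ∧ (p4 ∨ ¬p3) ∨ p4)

¬¬¬¬(p4 ∧ (p4 ∨ ¬p3) ∨ p4)
= ¬¬(p4 ∧ (p4 ∨ ¬p3) ∨ p4)
= ¬¬(p4 ∨ p4)
= ¬¬p4
= p4

p4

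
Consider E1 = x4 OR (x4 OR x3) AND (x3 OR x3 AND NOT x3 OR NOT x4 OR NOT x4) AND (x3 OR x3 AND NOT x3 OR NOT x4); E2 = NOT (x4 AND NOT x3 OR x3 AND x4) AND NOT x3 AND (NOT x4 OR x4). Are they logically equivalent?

No

E1: x4 OR (x4 OR x3) AND (x3 OR x3 AND NOT x3 OR NOT x4 OR NOT x4) AND (x3 OR x3 AND NOT x3 OR NOT x4)
    = x4 OR (x4 OR x3) AND (x3 OR x3 AND NOT x3 OR NOT x4)   (absorption)
    = x4 OR (x4 OR x3) AND (x3 OR NOT x4)   (complement / identity)
    = x4 OR x3 OR x4 AND NOT x4   (distribution)
    = x4 OR x3   (complement / identity)
E2: NOT (x4 AND NOT x3 OR x3 AND x4) AND NOT x3 AND (NOT x4 OR x4)
    = NOT (x4 AND NOT x3 OR x3 AND x4) AND NOT x3   (complement / identity)
    = NOT x4 AND NOT x3   (distribution)
These differ: at x3=1, x4=0, E1 = 1 but E2 = 0.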